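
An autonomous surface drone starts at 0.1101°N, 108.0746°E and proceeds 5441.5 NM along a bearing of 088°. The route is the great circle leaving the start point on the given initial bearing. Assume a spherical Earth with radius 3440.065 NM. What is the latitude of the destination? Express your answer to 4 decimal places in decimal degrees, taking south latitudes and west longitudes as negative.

δ = 5441.5/3440.065 = 1.581802 rad (90.6306°).
Converting: φ₁ = 0.001922 rad, θ = 1.535890 rad.
Applying the spherical law of cosines for sides, sin φ₂ = sin φ₁ cos δ + cos φ₁ sin δ cos θ = 0.034876, so φ₂ = 1.9987°.
Δλ = atan2( sin θ sin δ cos φ₁ , cos δ − sin φ₁ sin φ₂ ) = atan2(0.999328, -0.011072) = 1.581875 rad = 90.6348°.
λ₂ = 108.0746° + 90.6348° = 198.7094°, normalized to (−180°, 180°] → -161.2906°.

latitude 1.9987°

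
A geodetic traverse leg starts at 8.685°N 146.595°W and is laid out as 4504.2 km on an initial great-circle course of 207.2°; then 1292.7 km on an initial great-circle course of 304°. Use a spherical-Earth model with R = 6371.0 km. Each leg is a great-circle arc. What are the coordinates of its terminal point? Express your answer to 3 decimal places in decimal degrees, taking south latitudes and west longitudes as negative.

Apply the spherical direct solution leg by leg, carrying full precision between legs.
Leg 1: from (8.685°, -146.595°), δ = 4504.2/6371 = 0.706985 rad, θ = 207.2° → φ = -27.147°, λ = -166.086°.
Leg 2: from (-27.147°, -166.086°), δ = 1292.7/6371 = 0.202904 rad, θ = 304° → φ = -20.282°, λ = -176.346°.

latitude -20.282°, longitude -176.346°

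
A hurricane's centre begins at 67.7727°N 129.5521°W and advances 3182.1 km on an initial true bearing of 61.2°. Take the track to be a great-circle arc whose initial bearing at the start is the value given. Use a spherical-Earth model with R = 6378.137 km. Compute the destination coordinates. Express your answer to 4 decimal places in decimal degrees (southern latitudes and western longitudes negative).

latitude 64.1645°, longitude -55.3713°

δ = 3182.1/6378.137 = 0.498907 rad (28.5853°).
Converting: φ₁ = 1.182857 rad, θ = 1.068142 rad.
Applying the spherical law of cosines for sides, sin φ₂ = sin φ₁ cos δ + cos φ₁ sin δ cos θ = 0.900049, so φ₂ = 64.1645°.
For the longitude increment, Δλ = atan2( sin θ sin δ cos φ₁, cos δ − sin φ₁ sin φ₂ ) = atan2(0.158607, 0.044939) = 74.1808°.
Hence λ₂ = -129.5521° + 74.1808° = -55.3713°.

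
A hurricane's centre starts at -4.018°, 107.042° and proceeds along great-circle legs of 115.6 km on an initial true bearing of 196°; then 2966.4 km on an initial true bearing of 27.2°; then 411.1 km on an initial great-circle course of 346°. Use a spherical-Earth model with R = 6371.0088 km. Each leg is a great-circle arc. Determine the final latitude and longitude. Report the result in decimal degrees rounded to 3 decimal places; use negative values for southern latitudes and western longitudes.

latitude 22.226°, longitude 118.297°

Apply the spherical direct solution leg by leg, carrying full precision between legs.
Leg 1: from (-4.018°, 107.042°), δ = 115.6/6371.0088 = 0.018145 rad, θ = 196° → φ = -5.017°, λ = 106.754°.
Leg 2: from (-5.017°, 106.754°), δ = 2966.4/6371.0088 = 0.465609 rad, θ = 27.2° → φ = 18.641°, λ = 119.263°.
Leg 3: from (18.641°, 119.263°), δ = 411.1/6371.0088 = 0.064527 rad, θ = 346° → φ = 22.226°, λ = 118.297°.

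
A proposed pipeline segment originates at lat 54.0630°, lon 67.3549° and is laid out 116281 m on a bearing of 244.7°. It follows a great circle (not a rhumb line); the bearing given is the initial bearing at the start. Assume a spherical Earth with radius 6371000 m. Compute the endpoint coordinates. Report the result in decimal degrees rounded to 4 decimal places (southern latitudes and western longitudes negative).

latitude 53.6055°, longitude 65.7614°

Central angle δ = d/R = 0.018252 rad.
With φ₁ = 54.0630° = 0.943577 rad and θ = 244.7° = 4.270821 rad:
Destination latitude: φ₂ = arcsin( sin φ₁ cos δ + cos φ₁ sin δ cos θ ) = arcsin(0.804950) = 53.6055°.
Δλ = atan2( sin θ sin δ cos φ₁ , cos δ − sin φ₁ sin φ₂ ) = atan2(-0.009684, 0.348095) = -0.027812 rad = -1.5935°.
Hence λ₂ = 67.3549° + -1.5935° = 65.7614°.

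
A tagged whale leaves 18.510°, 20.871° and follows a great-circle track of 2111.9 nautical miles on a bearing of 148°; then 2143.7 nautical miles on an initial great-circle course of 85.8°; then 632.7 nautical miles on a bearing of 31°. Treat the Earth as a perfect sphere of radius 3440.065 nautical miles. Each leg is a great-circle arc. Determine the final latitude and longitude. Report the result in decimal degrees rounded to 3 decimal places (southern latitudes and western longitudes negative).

Apply the spherical direct solution leg by leg, carrying full precision between legs.
Leg 1: from (18.510°, 20.871°), δ = 2111.9/3440.065 = 0.613913 rad, θ = 148° → φ = -11.757°, λ = 39.039°.
Leg 2: from (-11.757°, 39.039°), δ = 2143.7/3440.065 = 0.623157 rad, θ = 85.8° → φ = -7.101°, λ = 74.951°.
Leg 3: from (-7.101°, 74.951°), δ = 632.7/3440.065 = 0.183921 rad, θ = 31° → φ = 1.950°, λ = 80.359°.

latitude 1.950°, longitude 80.359°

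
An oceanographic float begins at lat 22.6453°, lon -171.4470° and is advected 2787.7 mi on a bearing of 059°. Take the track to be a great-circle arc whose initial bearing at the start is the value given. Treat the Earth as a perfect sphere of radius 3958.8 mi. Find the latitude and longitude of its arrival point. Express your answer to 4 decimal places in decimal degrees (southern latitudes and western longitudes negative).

latitude 36.9543°, longitude -127.4645°

δ = 2787.7/3958.8 = 0.704178 rad (40.3464°).
Converting: φ₁ = 0.395235 rad, θ = 1.029744 rad.
Destination latitude: φ₂ = arcsin( sin φ₁ cos δ + cos φ₁ sin δ cos θ ) = arcsin(0.601178) = 36.9543°.
Then Δλ = atan2(0.512154, 0.530675) = 0.767640 rad, from sin θ sin δ cos φ₁ over cos δ − sin φ₁ sin φ₂.
λ₂ = λ₁ + Δλ = -127.4645°.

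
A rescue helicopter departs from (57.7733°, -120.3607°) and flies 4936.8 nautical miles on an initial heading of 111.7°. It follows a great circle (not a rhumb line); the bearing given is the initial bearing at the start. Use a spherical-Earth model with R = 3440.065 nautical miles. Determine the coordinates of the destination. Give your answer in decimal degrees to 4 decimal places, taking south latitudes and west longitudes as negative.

The arc subtends δ = 4936.8/3440.065 = 1.435089 rad at the centre.
With φ₁ = 57.7733° = 1.008334 rad and θ = 111.7° = 1.949533 rad:
Destination latitude: φ₂ = arcsin( sin φ₁ cos δ + cos φ₁ sin δ cos θ ) = arcsin(-0.080913) = -4.6411°.
Then Δλ = atan2(0.490924, 0.203739) = 1.177416 rad, from sin θ sin δ cos φ₁ over cos δ − sin φ₁ sin φ₂.
λ₂ = -120.3607° + 67.4609° = -52.8998°.

latitude -4.6411°, longitude -52.8998°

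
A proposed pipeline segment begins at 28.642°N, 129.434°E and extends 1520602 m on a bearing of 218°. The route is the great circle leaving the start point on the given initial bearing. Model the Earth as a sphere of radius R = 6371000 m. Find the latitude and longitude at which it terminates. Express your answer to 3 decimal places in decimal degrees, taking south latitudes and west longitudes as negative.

latitude 17.593°, longitude 120.651°

Central angle δ = d/R = 0.238676 rad.
With φ₁ = 28.642° = 0.499897 rad and θ = 218° = 3.804818 rad:
Applying the spherical law of cosines for sides, sin φ₂ = sin φ₁ cos δ + cos φ₁ sin δ cos θ = 0.302246, so φ₂ = 17.593°.
For the longitude increment, Δλ = atan2( sin θ sin δ cos φ₁, cos δ − sin φ₁ sin φ₂ ) = atan2(-0.127741, 0.826775) = -8.783°.
λ₂ = 129.434° + -8.783° = 120.651°.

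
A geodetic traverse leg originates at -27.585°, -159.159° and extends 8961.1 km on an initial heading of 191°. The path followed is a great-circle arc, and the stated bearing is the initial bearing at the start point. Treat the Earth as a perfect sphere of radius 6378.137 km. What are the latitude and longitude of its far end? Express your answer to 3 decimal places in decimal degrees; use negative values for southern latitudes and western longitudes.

Central angle δ = d/R = 1.404971 rad.
Converting: φ₁ = -0.481449 rad, θ = 3.333579 rad.
Applying the spherical law of cosines for sides, sin φ₂ = sin φ₁ cos δ + cos φ₁ sin δ cos θ = -0.934542, so φ₂ = -69.154°.
Then Δλ = atan2(-0.166799, -0.267687) = -2.584352 rad, from sin θ sin δ cos φ₁ over cos δ − sin φ₁ sin φ₂.
λ₂ = -159.159° + -148.072° = -307.231°, normalized to (−180°, 180°] → 52.769°.

latitude -69.154°, longitude 52.769°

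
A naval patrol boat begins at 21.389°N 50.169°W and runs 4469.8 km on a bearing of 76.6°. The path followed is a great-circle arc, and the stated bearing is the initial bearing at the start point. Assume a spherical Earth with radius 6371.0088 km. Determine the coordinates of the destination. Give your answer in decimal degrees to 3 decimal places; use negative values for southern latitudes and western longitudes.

latitude 24.698°, longitude -6.454°

δ = 4469.8/6371.0088 = 0.701584 rad (40.1978°).
With φ₁ = 21.389° = 0.373308 rad and θ = 76.6° = 1.336922 rad:
Destination latitude: φ₂ = arcsin( sin φ₁ cos δ + cos φ₁ sin δ cos θ ) = arcsin(0.417839) = 24.698°.
Δλ = atan2( sin θ sin δ cos φ₁ , cos δ − sin φ₁ sin φ₂ ) = atan2(0.584614, 0.611436) = 0.762977 rad = 43.715°.
λ₂ = λ₁ + Δλ = -6.454°.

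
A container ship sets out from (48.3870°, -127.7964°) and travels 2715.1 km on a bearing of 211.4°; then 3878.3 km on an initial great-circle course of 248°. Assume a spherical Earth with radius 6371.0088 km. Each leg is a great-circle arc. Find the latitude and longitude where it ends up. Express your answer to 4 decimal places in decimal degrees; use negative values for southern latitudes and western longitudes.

Apply the spherical direct solution leg by leg, carrying full precision between legs.
Leg 1: from (48.3870°, -127.7964°), δ = 2715.1/6371.0088 = 0.426165 rad, θ = 211.4° → φ = 26.5165°, λ = -141.7240°.
Leg 2: from (26.5165°, -141.7240°), δ = 3878.3/6371.0088 = 0.608742 rad, θ = 248° → φ = 10.0541°, λ = -174.3033°.

latitude 10.0541°, longitude -174.3033°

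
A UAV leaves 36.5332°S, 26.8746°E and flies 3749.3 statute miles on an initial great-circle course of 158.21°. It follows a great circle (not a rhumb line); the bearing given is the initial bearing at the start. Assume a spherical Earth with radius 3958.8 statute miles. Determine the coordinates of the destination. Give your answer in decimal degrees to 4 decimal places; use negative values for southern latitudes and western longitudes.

latitude -72.4212°, longitude 112.9603°

Angular distance δ = d/R = 3749.3 / 3958.8 = 0.947080 rad.
With φ₁ = -36.5332° = -0.637625 rad and θ = 158.21° = 2.761285 rad:
sin φ₂ = sin φ₁ cos δ + cos φ₁ sin δ cos θ = (-0.595288)(0.584056) + (0.803512)(0.811713)(-0.928551) = -0.953302
φ₂ = asin(-0.953302) = -1.263988 rad = -72.4212°.
Δλ = atan2( sin θ sin δ cos φ₁ , cos δ − sin φ₁ sin φ₂ ) = atan2(0.242108, 0.016566) = 1.502479 rad = 86.0857°.
λ₂ = 26.8746° + 86.0857° = 112.9603°.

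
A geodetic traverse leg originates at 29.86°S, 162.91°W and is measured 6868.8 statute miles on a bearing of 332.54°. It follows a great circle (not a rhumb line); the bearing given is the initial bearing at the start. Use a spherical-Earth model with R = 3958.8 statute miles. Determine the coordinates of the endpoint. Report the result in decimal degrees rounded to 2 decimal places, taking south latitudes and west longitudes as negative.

latitude 57.20°, longitude 139.96°

The arc subtends δ = 6868.8/3958.8 = 1.735071 rad at the centre.
Converting: φ₁ = -0.521155 rad, θ = 5.803918 rad.
Destination latitude: φ₂ = arcsin( sin φ₁ cos δ + cos φ₁ sin δ cos θ ) = arcsin(0.840597) = 57.20°.
Then Δλ = atan2(-0.394528, 0.254981) = -0.997030 rad, from sin θ sin δ cos φ₁ over cos δ − sin φ₁ sin φ₂.
λ₂ = -162.91° + -57.13° = -220.04°, normalized to (−180°, 180°] → 139.96°.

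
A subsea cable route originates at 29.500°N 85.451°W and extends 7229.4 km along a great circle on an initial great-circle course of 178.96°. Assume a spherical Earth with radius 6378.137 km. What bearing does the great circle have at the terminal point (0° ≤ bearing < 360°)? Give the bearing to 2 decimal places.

Angular distance δ = d/R = 7229.4 / 6378.137 = 1.133466 rad.
Converting: φ₁ = 0.514872 rad, θ = 3.123441 rad.
Applying the spherical law of cosines for sides, sin φ₂ = sin φ₁ cos δ + cos φ₁ sin δ cos θ = -0.579760, so φ₂ = -35.434°.
Then Δλ = atan2(0.014311, 0.709010) = 0.020181 rad, from sin θ sin δ cos φ₁ over cos δ − sin φ₁ sin φ₂.
λ₂ = λ₁ + Δλ = -84.295°.
The forward bearing on arrival equals the back-azimuth from the destination plus 180°.
Back-azimuth from P₂ (-35.43°, -84.29°) to P₁ (29.50°, -85.45°), with Δλ' = λ₁ − λ₂ = -1.16°: atan2( sin Δλ' cos φ₁ , cos φ₂ sin φ₁ − sin φ₂ cos φ₁ cos Δλ' ) = 358.89°.
Final bearing = (358.89° + 180°) mod 360° = 178.89°.

final bearing 178.89°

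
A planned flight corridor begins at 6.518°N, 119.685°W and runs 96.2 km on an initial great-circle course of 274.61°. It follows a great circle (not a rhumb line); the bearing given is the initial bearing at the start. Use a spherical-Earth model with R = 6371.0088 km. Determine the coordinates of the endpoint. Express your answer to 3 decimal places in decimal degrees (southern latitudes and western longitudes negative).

Central angle δ = d/R = 0.015100 rad.
Converting: φ₁ = 0.113761 rad, θ = 4.792849 rad.
sin φ₂ = sin φ₁ cos δ + cos φ₁ sin δ cos θ = (0.113515)(0.999886) + (0.993536)(0.015099)(0.080373) = 0.114708
φ₂ = asin(0.114708) = 0.114961 rad = 6.587°.
Then Δλ = atan2(-0.014953, 0.986865) = -0.015151 rad, from sin θ sin δ cos φ₁ over cos δ − sin φ₁ sin φ₂.
Hence λ₂ = -119.685° + -0.868° = -120.553°.

latitude 6.587°, longitude -120.553°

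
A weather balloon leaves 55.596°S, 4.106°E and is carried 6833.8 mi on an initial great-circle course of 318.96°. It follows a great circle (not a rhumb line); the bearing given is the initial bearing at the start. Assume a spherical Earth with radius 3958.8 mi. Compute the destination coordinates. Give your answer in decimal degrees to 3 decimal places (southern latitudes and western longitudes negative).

latitude 33.282°, longitude -46.784°

The arc subtends δ = 6833.8/3958.8 = 1.726230 rad at the centre.
Start latitude φ₁ = -0.970333 rad; initial bearing θ = 5.566902 rad.
Destination latitude: φ₂ = arcsin( sin φ₁ cos δ + cos φ₁ sin δ cos θ ) = arcsin(0.548762) = 33.282°.
For the longitude increment, Δλ = atan2( sin θ sin δ cos φ₁, cos δ − sin φ₁ sin φ₂ ) = atan2(-0.366515, 0.297960) = -50.890°.
λ₂ = λ₁ + Δλ = -46.784°.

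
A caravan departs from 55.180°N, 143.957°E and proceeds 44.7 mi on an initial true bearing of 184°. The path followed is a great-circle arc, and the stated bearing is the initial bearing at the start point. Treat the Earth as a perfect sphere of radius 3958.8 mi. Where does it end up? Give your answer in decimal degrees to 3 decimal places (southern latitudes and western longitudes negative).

latitude 54.535°, longitude 143.879°

δ = 44.7/3958.8 = 0.011291 rad (0.6469°).
With φ₁ = 55.180° = 0.963073 rad and θ = 184° = 3.211406 rad:
Destination latitude: φ₂ = arcsin( sin φ₁ cos δ + cos φ₁ sin δ cos θ ) = arcsin(0.814466) = 54.535°.
Then Δλ = atan2(-0.000450, 0.331300) = -0.001357 rad, from sin θ sin δ cos φ₁ over cos δ − sin φ₁ sin φ₂.
Hence λ₂ = 143.957° + -0.078° = 143.879°.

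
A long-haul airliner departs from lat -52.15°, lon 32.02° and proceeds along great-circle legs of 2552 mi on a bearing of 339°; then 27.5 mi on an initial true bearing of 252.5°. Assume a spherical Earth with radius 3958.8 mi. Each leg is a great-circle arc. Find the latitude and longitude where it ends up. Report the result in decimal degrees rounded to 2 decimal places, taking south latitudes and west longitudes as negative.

Apply the spherical direct solution leg by leg, carrying full precision between legs.
Leg 1: from (-52.15°, 32.02°), δ = 2552/3958.8 = 0.644640 rad, θ = 339° → φ = -16.67°, λ = 19.03°.
Leg 2: from (-16.67°, 19.03°), δ = 27.5/3958.8 = 0.006947 rad, θ = 252.5° → φ = -16.79°, λ = 18.63°.

latitude -16.79°, longitude 18.63°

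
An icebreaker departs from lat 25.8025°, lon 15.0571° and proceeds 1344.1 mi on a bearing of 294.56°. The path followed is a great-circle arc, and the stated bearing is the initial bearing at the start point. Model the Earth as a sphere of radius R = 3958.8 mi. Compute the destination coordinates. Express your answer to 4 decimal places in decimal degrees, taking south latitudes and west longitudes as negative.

latitude 32.3471°, longitude -5.9537°

δ = 1344.1/3958.8 = 0.339522 rad (19.4532°).
Converting: φ₁ = 0.450339 rad, θ = 5.141042 rad.
Applying the spherical law of cosines for sides, sin φ₂ = sin φ₁ cos δ + cos φ₁ sin δ cos θ = 0.535047, so φ₂ = 32.3471°.
For the longitude increment, Δλ = atan2( sin θ sin δ cos φ₁, cos δ − sin φ₁ sin φ₂ ) = atan2(-0.272706, 0.710024) = -21.0108°.
λ₂ = 15.0571° + -21.0108° = -5.9537°.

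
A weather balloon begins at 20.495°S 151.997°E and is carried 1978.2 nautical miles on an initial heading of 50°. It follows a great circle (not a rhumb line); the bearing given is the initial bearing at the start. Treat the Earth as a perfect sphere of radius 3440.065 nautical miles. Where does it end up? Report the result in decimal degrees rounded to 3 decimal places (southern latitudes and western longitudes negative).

Angular distance δ = d/R = 1978.2 / 3440.065 = 0.575047 rad.
Start latitude φ₁ = -0.357705 rad; initial bearing θ = 0.872665 rad.
sin φ₂ = sin φ₁ cos δ + cos φ₁ sin δ cos θ = (-0.350126)(0.839167) + (0.936703)(0.543874)(0.642788) = 0.033654
φ₂ = asin(0.033654) = 0.033660 rad = 1.929°.
Then Δλ = atan2(0.390260, 0.850950) = 0.429997 rad, from sin θ sin δ cos φ₁ over cos δ − sin φ₁ sin φ₂.
λ₂ = 151.997° + 24.637° = 176.634°.

latitude 1.929°, longitude 176.634°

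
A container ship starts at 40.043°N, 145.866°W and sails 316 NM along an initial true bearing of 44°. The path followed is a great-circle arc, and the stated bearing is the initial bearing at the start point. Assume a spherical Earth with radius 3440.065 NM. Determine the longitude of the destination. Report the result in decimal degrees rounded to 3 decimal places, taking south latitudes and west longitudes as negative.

Central angle δ = d/R = 0.091859 rad.
With φ₁ = 40.043° = 0.698882 rad and θ = 44° = 0.767945 rad:
sin φ₂ = sin φ₁ cos δ + cos φ₁ sin δ cos θ = (0.643362)(0.995784) + (0.765562)(0.091730)(0.719340) = 0.691165
φ₂ = asin(0.691165) = 0.763100 rad = 43.722°.
Δλ = atan2( sin θ sin δ cos φ₁ , cos δ − sin φ₁ sin φ₂ ) = atan2(0.048782, 0.551114) = 0.088285 rad = 5.058°.
λ₂ = -145.866° + 5.058° = -140.808°.

longitude -140.808°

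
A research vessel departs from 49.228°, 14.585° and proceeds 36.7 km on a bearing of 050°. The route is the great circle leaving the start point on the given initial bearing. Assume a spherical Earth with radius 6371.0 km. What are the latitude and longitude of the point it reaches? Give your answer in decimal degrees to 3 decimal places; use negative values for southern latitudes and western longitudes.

Central angle δ = d/R = 0.005760 rad.
Converting: φ₁ = 0.859191 rad, θ = 0.872665 rad.
Destination latitude: φ₂ = arcsin( sin φ₁ cos δ + cos φ₁ sin δ cos θ ) = arcsin(0.759720) = 49.440°.
For the longitude increment, Δλ = atan2( sin θ sin δ cos φ₁, cos δ − sin φ₁ sin φ₂ ) = atan2(0.002882, 0.424637) = 0.389°.
λ₂ = λ₁ + Δλ = 14.974°.

latitude 49.440°, longitude 14.974°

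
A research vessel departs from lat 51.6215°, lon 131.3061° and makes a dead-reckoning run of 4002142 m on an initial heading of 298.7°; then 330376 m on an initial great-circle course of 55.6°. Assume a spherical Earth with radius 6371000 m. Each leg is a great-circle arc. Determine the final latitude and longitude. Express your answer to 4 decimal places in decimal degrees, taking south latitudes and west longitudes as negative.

Apply the spherical direct solution leg by leg, carrying full precision between legs.
Leg 1: from (51.6215°, 131.3061°), δ = 4002142/6371000 = 0.628181 rad, θ = 298.7° → φ = 54.0459°, λ = 69.9103°.
Leg 2: from (54.0459°, 69.9103°), δ = 330376/6371000 = 0.051856 rad, θ = 55.6° → φ = 55.6486°, λ = 74.2571°.

latitude 55.6486°, longitude 74.2571°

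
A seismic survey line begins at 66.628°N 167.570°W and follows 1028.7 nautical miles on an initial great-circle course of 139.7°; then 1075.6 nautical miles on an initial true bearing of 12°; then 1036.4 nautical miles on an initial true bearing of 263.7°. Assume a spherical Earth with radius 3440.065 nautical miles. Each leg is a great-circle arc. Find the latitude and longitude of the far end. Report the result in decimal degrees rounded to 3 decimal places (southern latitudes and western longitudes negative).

Apply the spherical direct solution leg by leg, carrying full precision between legs.
Leg 1: from (66.628°, -167.570°), δ = 1028.7/3440.065 = 0.299035 rad, θ = 139.7° → φ = 52.006°, λ = -149.539°.
Leg 2: from (52.006°, -149.539°), δ = 1075.6/3440.065 = 0.312669 rad, θ = 12° → φ = 69.242°, λ = -139.143°.
Leg 3: from (69.242°, -139.143°), δ = 1036.4/3440.065 = 0.301273 rad, θ = 263.7° → φ = 61.815°, λ = -177.785°.

latitude 61.815°, longitude -177.785°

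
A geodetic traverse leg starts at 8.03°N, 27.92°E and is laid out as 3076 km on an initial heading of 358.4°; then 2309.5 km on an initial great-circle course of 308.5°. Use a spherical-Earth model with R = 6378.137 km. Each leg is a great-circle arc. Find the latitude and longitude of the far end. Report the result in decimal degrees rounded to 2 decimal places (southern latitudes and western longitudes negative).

Apply the spherical direct solution leg by leg, carrying full precision between legs.
Leg 1: from (8.03°, 27.92°), δ = 3076/6378.137 = 0.482272 rad, θ = 358.4° → φ = 35.65°, λ = 27.01°.
Leg 2: from (35.65°, 27.01°), δ = 2309.5/6378.137 = 0.362096 rad, θ = 308.5° → φ = 46.40°, λ = 3.30°.

latitude 46.40°, longitude 3.30°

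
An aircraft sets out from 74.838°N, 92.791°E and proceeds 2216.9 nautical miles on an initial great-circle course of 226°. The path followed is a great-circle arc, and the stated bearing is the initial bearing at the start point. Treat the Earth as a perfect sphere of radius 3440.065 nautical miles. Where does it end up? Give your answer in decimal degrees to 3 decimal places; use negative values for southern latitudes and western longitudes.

latitude 41.488°, longitude 57.559°

δ = 2216.9/3440.065 = 0.644435 rad (36.9234°).
With φ₁ = 74.838° = 1.306170 rad and θ = 226° = 3.944444 rad:
sin φ₂ = sin φ₁ cos δ + cos φ₁ sin δ cos θ = (0.965190)(0.799439) + (0.261549)(0.600747)(-0.694658) = 0.662463
φ₂ = asin(0.662463) = 0.724101 rad = 41.488°.
Then Δλ = atan2(-0.113026, 0.160037) = -0.614910 rad, from sin θ sin δ cos φ₁ over cos δ − sin φ₁ sin φ₂.
Hence λ₂ = 92.791° + -35.232° = 57.559°.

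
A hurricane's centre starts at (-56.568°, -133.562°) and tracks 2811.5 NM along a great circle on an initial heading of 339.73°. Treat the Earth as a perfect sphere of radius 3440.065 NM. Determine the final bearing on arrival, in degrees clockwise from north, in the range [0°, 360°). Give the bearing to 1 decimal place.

Central angle δ = d/R = 0.817281 rad.
With φ₁ = -56.568° = -0.987298 rad and θ = 339.73° = 5.929407 rad:
sin φ₂ = sin φ₁ cos δ + cos φ₁ sin δ cos θ = (-0.834540)(0.684207) + (0.550947)(0.729288)(0.938070) = -0.194082
φ₂ = asin(-0.194082) = -0.195322 rad = -11.191°.
Then Δλ = atan2(-0.139201, 0.522237) = -0.260491 rad, from sin θ sin δ cos φ₁ over cos δ − sin φ₁ sin φ₂.
λ₂ = -133.562° + -14.925° = -148.487°.
The forward bearing on arrival equals the back-azimuth from the destination plus 180°.
Back-azimuth from P₂ (-11.2°, -148.5°) to P₁ (-56.6°, -133.6°), with Δλ' = λ₁ − λ₂ = 14.9°: atan2( sin Δλ' cos φ₁ , cos φ₂ sin φ₁ − sin φ₂ cos φ₁ cos Δλ' ) = 168.8°.
Final bearing = (168.8° + 180°) mod 360° = 348.8°.

final bearing 348.8°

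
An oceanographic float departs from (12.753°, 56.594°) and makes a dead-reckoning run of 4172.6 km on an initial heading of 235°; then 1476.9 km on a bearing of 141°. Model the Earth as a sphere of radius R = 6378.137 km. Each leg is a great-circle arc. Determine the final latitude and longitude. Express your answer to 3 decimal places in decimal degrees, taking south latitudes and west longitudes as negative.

latitude -19.679°, longitude 35.057°

Apply the spherical direct solution leg by leg, carrying full precision between legs.
Leg 1: from (12.753°, 56.594°), δ = 4172.6/6378.137 = 0.654204 rad, θ = 235° → φ = -9.512°, λ = 26.234°.
Leg 2: from (-9.512°, 26.234°), δ = 1476.9/6378.137 = 0.231557 rad, θ = 141° → φ = -19.679°, λ = 35.057°.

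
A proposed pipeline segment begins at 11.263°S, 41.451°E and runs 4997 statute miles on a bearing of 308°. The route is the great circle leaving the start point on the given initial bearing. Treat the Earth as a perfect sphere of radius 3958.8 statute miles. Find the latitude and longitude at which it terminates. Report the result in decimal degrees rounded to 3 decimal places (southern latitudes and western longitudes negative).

latitude 31.063°, longitude -19.770°

Angular distance δ = d/R = 4997 / 3958.8 = 1.262251 rad.
Converting: φ₁ = -0.196576 rad, θ = 5.375614 rad.
Destination latitude: φ₂ = arcsin( sin φ₁ cos δ + cos φ₁ sin δ cos θ ) = arcsin(0.515979) = 31.063°.
Δλ = atan2( sin θ sin δ cos φ₁ , cos δ − sin φ₁ sin φ₂ ) = atan2(-0.736338, 0.404450) = -1.068512 rad = -61.221°.
λ₂ = λ₁ + Δλ = -19.770°.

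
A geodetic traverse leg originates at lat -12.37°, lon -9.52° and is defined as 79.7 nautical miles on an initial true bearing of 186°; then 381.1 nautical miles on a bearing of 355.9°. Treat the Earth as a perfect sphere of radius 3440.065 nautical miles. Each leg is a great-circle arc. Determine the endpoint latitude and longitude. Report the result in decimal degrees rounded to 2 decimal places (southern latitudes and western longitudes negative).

latitude -7.36°, longitude -10.12°

Apply the spherical direct solution leg by leg, carrying full precision between legs.
Leg 1: from (-12.37°, -9.52°), δ = 79.7/3440.065 = 0.023168 rad, θ = 186° → φ = -13.69°, λ = -9.66°.
Leg 2: from (-13.69°, -9.66°), δ = 381.1/3440.065 = 0.110783 rad, θ = 355.9° → φ = -7.36°, λ = -10.12°.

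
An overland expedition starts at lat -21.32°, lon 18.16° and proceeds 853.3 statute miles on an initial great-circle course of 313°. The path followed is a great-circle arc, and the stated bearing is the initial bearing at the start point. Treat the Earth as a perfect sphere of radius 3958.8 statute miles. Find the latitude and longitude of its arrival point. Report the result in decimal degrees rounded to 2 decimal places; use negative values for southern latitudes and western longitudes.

latitude -12.67°, longitude 8.93°

The arc subtends δ = 853.3/3958.8 = 0.215545 rad at the centre.
With φ₁ = -21.32° = -0.372104 rad and θ = 313° = 5.462881 rad:
Applying the spherical law of cosines for sides, sin φ₂ = sin φ₁ cos δ + cos φ₁ sin δ cos θ = -0.219280, so φ₂ = -12.67°.
Then Δλ = atan2(-0.145717, 0.897135) = -0.161019 rad, from sin θ sin δ cos φ₁ over cos δ − sin φ₁ sin φ₂.
λ₂ = λ₁ + Δλ = 8.93°.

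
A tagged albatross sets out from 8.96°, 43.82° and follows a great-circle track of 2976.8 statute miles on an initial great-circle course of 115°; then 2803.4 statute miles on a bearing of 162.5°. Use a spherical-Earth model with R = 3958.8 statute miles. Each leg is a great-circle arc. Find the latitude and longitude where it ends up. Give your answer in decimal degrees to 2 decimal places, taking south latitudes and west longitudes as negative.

Apply the spherical direct solution leg by leg, carrying full precision between legs.
Leg 1: from (8.96°, 43.82°), δ = 2976.8/3958.8 = 0.751945 rad, θ = 115° → φ = -9.87°, λ = 82.75°.
Leg 2: from (-9.87°, 82.75°), δ = 2803.4/3958.8 = 0.708144 rad, θ = 162.5° → φ = -47.85°, λ = 99.69°.

latitude -47.85°, longitude 99.69°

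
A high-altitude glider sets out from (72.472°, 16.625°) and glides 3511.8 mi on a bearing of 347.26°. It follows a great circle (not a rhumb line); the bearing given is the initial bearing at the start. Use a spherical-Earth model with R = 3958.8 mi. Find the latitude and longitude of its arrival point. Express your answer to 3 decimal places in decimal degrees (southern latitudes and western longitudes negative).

latitude 56.106°, longitude -145.522°

The arc subtends δ = 3511.8/3958.8 = 0.887087 rad at the centre.
Converting: φ₁ = 1.264875 rad, θ = 6.060830 rad.
Applying the spherical law of cosines for sides, sin φ₂ = sin φ₁ cos δ + cos φ₁ sin δ cos θ = 0.830075, so φ₂ = 56.106°.
For the longitude increment, Δλ = atan2( sin θ sin δ cos φ₁, cos δ − sin φ₁ sin φ₂ ) = atan2(-0.051488, -0.159862) = -162.147°.
Hence λ₂ = 16.625° + -162.147° = -145.522°.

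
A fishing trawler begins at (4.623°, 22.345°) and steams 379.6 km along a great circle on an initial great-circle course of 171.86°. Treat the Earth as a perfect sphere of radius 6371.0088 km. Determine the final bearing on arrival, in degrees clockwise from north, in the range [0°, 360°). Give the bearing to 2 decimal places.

final bearing 171.88°

Angular distance δ = d/R = 379.6 / 6371.0088 = 0.059582 rad.
Converting: φ₁ = 0.080687 rad, θ = 2.999523 rad.
Destination latitude: φ₂ = arcsin( sin φ₁ cos δ + cos φ₁ sin δ cos θ ) = arcsin(0.021701) = 1.243°.
Δλ = atan2( sin θ sin δ cos φ₁ , cos δ − sin φ₁ sin φ₂ ) = atan2(0.008404, 0.996476) = 0.008434 rad = 0.483°.
Hence λ₂ = 22.345° + 0.483° = 22.828°.
The forward bearing on arrival equals the back-azimuth from the destination plus 180°.
Back-azimuth from P₂ (1.24°, 22.83°) to P₁ (4.62°, 22.34°), with Δλ' = λ₁ − λ₂ = -0.48°: atan2( sin Δλ' cos φ₁ , cos φ₂ sin φ₁ − sin φ₂ cos φ₁ cos Δλ' ) = 351.88°.
Final bearing = (351.88° + 180°) mod 360° = 171.88°.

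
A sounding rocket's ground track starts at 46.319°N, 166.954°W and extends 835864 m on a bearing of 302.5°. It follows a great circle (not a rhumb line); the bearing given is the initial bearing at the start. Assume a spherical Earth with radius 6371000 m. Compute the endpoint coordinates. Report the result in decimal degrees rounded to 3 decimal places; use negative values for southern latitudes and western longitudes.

Central angle δ = d/R = 0.131198 rad.
With φ₁ = 46.319° = 0.808419 rad and θ = 302.5° = 5.279621 rad:
sin φ₂ = sin φ₁ cos δ + cos φ₁ sin δ cos θ = (0.723196)(0.991406) + (0.690643)(0.130822)(0.537300) = 0.765527
φ₂ = asin(0.765527) = 0.871860 rad = 49.954°.
For the longitude increment, Δλ = atan2( sin θ sin δ cos φ₁, cos δ − sin φ₁ sin φ₂ ) = atan2(-0.076202, 0.437780) = -9.874°.
Hence λ₂ = -166.954° + -9.874° = -176.828°.

latitude 49.954°, longitude -176.828°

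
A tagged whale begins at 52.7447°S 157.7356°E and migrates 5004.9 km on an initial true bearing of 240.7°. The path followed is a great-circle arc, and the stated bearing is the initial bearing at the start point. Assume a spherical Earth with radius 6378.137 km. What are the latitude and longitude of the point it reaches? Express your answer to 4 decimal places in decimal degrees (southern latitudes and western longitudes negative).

Angular distance δ = d/R = 5004.9 / 6378.137 = 0.784696 rad.
Converting: φ₁ = -0.920569 rad, θ = 4.201008 rad.
sin φ₂ = sin φ₁ cos δ + cos φ₁ sin δ cos θ = (-0.795946)(0.707603) + (0.605368)(0.706610)(-0.489382) = -0.772551
φ₂ = asin(-0.772551) = -0.882850 rad = -50.5836°.
Then Δλ = atan2(-0.373035, 0.092694) = -1.327244 rad, from sin θ sin δ cos φ₁ over cos δ − sin φ₁ sin φ₂.
Hence λ₂ = 157.7356° + -76.0455° = 81.6901°.

latitude -50.5836°, longitude 81.6901°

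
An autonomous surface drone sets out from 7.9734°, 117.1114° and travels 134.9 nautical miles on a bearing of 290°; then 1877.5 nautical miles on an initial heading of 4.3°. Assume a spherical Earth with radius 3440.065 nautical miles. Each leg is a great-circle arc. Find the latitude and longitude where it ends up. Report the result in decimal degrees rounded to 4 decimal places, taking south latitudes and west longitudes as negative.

Apply the spherical direct solution leg by leg, carrying full precision between legs.
Leg 1: from (7.9734°, 117.1114°), δ = 134.9/3440.065 = 0.039214 rad, θ = 290° → φ = 8.7362°, λ = 114.9754°.
Leg 2: from (8.7362°, 114.9754°), δ = 1877.5/3440.065 = 0.545775 rad, θ = 4.3° → φ = 39.8989°, λ = 117.8833°.

latitude 39.8989°, longitude 117.8833°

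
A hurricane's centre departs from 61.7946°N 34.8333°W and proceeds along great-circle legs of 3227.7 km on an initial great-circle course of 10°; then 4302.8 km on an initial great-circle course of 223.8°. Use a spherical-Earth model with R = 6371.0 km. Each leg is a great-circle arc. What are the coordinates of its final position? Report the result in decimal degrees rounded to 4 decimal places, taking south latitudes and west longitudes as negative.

Apply the spherical direct solution leg by leg, carrying full precision between legs.
Leg 1: from (61.7946°, -34.8333°), δ = 3227.7/6371 = 0.506624 rad, θ = 10° → φ = 85.1456°, λ = 60.4892°.
Leg 2: from (85.1456°, 60.4892°), δ = 4302.8/6371 = 0.675373 rad, θ = 223.8° → φ = 47.6879°, λ = 20.4875°.

latitude 47.6879°, longitude 20.4875°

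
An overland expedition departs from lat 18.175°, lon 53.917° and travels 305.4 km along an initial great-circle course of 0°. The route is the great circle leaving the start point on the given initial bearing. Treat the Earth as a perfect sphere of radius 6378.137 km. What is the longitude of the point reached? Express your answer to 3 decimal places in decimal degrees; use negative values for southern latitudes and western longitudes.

longitude 53.917°

The arc subtends δ = 305.4/6378.137 = 0.047882 rad at the centre.
Start latitude φ₁ = 0.317214 rad; initial bearing θ = 0.000000 rad.
sin φ₂ = sin φ₁ cos δ + cos φ₁ sin δ cos θ = (0.311920)(0.998854) + (0.950108)(0.047864)(1.000000) = 0.357039
φ₂ = asin(0.357039) = 0.365096 rad = 20.918°.
Then Δλ = atan2(0.000000, 0.887486) = 0.000000 rad, from sin θ sin δ cos φ₁ over cos δ − sin φ₁ sin φ₂.
λ₂ = λ₁ + Δλ = 53.917°.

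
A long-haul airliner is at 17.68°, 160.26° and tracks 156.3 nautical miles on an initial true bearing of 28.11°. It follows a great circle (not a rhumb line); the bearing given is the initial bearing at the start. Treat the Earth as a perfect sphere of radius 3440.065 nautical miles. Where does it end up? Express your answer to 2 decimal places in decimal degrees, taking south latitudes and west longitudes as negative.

Central angle δ = d/R = 0.045435 rad.
With φ₁ = 17.68° = 0.308574 rad and θ = 28.11° = 0.490612 rad:
Applying the spherical law of cosines for sides, sin φ₂ = sin φ₁ cos δ + cos φ₁ sin δ cos θ = 0.341557, so φ₂ = 19.97°.
Δλ = atan2( sin θ sin δ cos φ₁ , cos δ − sin φ₁ sin φ₂ ) = atan2(0.020389, 0.895237) = 0.022771 rad = 1.30°.
λ₂ = λ₁ + Δλ = 161.56°.

latitude 19.97°, longitude 161.56°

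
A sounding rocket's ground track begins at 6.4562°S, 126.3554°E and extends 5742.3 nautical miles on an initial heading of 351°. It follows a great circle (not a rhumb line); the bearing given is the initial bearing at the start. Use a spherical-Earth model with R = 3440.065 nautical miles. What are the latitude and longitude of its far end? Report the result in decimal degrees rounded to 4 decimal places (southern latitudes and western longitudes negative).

δ = 5742.3/3440.065 = 1.669242 rad (95.6405°).
With φ₁ = -6.4562° = -0.112682 rad and θ = 351° = 6.126106 rad:
sin φ₂ = sin φ₁ cos δ + cos φ₁ sin δ cos θ = (-0.112444)(-0.098286) + (0.993658)(0.995158)(0.987688) = 0.987724
φ₂ = asin(0.987724) = 1.413947 rad = 81.0132°.
Δλ = atan2( sin θ sin δ cos φ₁ , cos δ − sin φ₁ sin φ₂ ) = atan2(-0.154690, 0.012777) = -1.488387 rad = -85.2783°.
λ₂ = 126.3554° + -85.2783° = 41.0771°.

latitude 81.0132°, longitude 41.0771°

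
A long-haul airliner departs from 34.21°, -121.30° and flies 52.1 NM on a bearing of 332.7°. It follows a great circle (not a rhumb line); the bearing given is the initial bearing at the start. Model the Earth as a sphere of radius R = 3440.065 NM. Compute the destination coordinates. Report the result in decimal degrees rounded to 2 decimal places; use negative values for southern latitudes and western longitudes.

latitude 34.98°, longitude -121.79°

Central angle δ = d/R = 0.015145 rad.
Start latitude φ₁ = 0.597077 rad; initial bearing θ = 5.806710 rad.
sin φ₂ = sin φ₁ cos δ + cos φ₁ sin δ cos θ = (0.562228)(0.999885) + (0.826982)(0.015144)(0.888617) = 0.573292
φ₂ = asin(0.573292) = 0.610519 rad = 34.98°.
For the longitude increment, Δλ = atan2( sin θ sin δ cos φ₁, cos δ − sin φ₁ sin φ₂ ) = atan2(-0.005744, 0.677564) = -0.49°.
Hence λ₂ = -121.30° + -0.49° = -121.79°.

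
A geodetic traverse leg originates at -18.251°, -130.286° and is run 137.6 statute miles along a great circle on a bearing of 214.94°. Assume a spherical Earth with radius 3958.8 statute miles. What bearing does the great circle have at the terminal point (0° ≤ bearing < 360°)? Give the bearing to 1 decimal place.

final bearing 215.3°

δ = 137.6/3958.8 = 0.034758 rad (1.9915°).
Converting: φ₁ = -0.318540 rad, θ = 3.751411 rad.
sin φ₂ = sin φ₁ cos δ + cos φ₁ sin δ cos θ = (-0.313180)(0.999396) + (0.949694)(0.034751)(-0.819752) = -0.340045
φ₂ = asin(-0.340045) = -0.346965 rad = -19.880°.
Then Δλ = atan2(-0.018901, 0.892900) = -0.021165 rad, from sin θ sin δ cos φ₁ over cos δ − sin φ₁ sin φ₂.
λ₂ = λ₁ + Δλ = -131.499°.
The forward bearing on arrival equals the back-azimuth from the destination plus 180°.
Back-azimuth from P₂ (-19.9°, -131.5°) to P₁ (-18.3°, -130.3°), with Δλ' = λ₁ − λ₂ = 1.2°: atan2( sin Δλ' cos φ₁ , cos φ₂ sin φ₁ − sin φ₂ cos φ₁ cos Δλ' ) = 35.3°.
Final bearing = (35.3° + 180°) mod 360° = 215.3°.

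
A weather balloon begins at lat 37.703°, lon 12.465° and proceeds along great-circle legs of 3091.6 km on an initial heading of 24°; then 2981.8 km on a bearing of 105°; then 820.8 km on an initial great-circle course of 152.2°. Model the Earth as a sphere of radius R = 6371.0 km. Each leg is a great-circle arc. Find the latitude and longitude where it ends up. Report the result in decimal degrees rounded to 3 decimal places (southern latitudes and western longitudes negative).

Apply the spherical direct solution leg by leg, carrying full precision between legs.
Leg 1: from (37.703°, 12.465°), δ = 3091.6/6371 = 0.485261 rad, θ = 24° → φ = 61.414°, λ = 35.825°.
Leg 2: from (61.414°, 35.825°), δ = 2981.8/6371 = 0.468027 rad, θ = 105° → φ = 46.703°, λ = 75.275°.
Leg 3: from (46.703°, 75.275°), δ = 820.8/6371 = 0.128834 rad, θ = 152.2° → φ = 40.078°, λ = 79.767°.

latitude 40.078°, longitude 79.767°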